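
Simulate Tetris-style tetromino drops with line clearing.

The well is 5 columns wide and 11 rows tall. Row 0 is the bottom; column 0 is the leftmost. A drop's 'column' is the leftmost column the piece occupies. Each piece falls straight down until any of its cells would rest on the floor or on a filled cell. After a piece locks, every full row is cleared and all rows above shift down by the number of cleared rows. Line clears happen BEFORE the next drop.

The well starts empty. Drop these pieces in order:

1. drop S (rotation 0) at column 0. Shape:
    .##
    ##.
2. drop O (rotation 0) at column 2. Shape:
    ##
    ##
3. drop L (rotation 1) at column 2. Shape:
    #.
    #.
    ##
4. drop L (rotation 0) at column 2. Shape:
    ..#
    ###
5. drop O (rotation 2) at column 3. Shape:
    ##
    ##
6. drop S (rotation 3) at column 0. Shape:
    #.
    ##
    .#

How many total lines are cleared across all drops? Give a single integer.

Drop 1: S rot0 at col 0 lands with bottom-row=0; cleared 0 line(s) (total 0); column heights now [1 2 2 0 0], max=2
Drop 2: O rot0 at col 2 lands with bottom-row=2; cleared 0 line(s) (total 0); column heights now [1 2 4 4 0], max=4
Drop 3: L rot1 at col 2 lands with bottom-row=4; cleared 0 line(s) (total 0); column heights now [1 2 7 5 0], max=7
Drop 4: L rot0 at col 2 lands with bottom-row=7; cleared 0 line(s) (total 0); column heights now [1 2 8 8 9], max=9
Drop 5: O rot2 at col 3 lands with bottom-row=9; cleared 0 line(s) (total 0); column heights now [1 2 8 11 11], max=11
Drop 6: S rot3 at col 0 lands with bottom-row=2; cleared 0 line(s) (total 0); column heights now [5 4 8 11 11], max=11

Answer: 0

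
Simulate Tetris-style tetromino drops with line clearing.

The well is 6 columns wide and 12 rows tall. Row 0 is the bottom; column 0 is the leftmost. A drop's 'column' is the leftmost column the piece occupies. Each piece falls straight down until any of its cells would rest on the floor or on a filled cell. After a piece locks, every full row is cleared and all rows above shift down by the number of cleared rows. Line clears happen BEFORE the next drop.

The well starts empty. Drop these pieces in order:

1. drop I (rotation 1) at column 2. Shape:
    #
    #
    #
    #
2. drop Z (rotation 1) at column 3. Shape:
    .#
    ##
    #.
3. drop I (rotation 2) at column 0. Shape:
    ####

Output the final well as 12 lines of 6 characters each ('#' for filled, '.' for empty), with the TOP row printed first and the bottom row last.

Answer: ......
......
......
......
......
......
......
####..
..#...
..#.#.
..###.
..##..

Derivation:
Drop 1: I rot1 at col 2 lands with bottom-row=0; cleared 0 line(s) (total 0); column heights now [0 0 4 0 0 0], max=4
Drop 2: Z rot1 at col 3 lands with bottom-row=0; cleared 0 line(s) (total 0); column heights now [0 0 4 2 3 0], max=4
Drop 3: I rot2 at col 0 lands with bottom-row=4; cleared 0 line(s) (total 0); column heights now [5 5 5 5 3 0], max=5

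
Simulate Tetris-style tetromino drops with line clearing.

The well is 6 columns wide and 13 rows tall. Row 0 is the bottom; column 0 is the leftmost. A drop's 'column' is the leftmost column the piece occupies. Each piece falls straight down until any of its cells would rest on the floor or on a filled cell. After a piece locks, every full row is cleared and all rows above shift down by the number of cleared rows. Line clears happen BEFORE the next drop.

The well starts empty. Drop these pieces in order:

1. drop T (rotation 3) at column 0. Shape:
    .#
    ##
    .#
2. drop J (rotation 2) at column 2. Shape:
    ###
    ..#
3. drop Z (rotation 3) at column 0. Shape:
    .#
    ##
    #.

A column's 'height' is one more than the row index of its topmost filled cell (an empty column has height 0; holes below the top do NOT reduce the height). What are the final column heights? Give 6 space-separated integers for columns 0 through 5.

Answer: 4 5 2 2 2 0

Derivation:
Drop 1: T rot3 at col 0 lands with bottom-row=0; cleared 0 line(s) (total 0); column heights now [2 3 0 0 0 0], max=3
Drop 2: J rot2 at col 2 lands with bottom-row=0; cleared 0 line(s) (total 0); column heights now [2 3 2 2 2 0], max=3
Drop 3: Z rot3 at col 0 lands with bottom-row=2; cleared 0 line(s) (total 0); column heights now [4 5 2 2 2 0], max=5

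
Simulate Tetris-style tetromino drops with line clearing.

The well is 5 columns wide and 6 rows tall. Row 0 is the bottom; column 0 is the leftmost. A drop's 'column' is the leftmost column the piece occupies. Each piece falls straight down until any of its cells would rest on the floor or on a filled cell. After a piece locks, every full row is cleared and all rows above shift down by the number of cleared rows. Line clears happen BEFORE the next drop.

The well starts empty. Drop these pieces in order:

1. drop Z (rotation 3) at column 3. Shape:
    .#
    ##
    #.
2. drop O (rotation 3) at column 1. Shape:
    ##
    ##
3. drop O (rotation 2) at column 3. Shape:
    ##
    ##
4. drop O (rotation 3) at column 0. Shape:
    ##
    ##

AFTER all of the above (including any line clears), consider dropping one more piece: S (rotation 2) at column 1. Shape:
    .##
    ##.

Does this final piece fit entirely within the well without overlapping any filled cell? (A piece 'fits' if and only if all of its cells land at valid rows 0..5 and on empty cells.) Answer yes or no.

Answer: yes

Derivation:
Drop 1: Z rot3 at col 3 lands with bottom-row=0; cleared 0 line(s) (total 0); column heights now [0 0 0 2 3], max=3
Drop 2: O rot3 at col 1 lands with bottom-row=0; cleared 0 line(s) (total 0); column heights now [0 2 2 2 3], max=3
Drop 3: O rot2 at col 3 lands with bottom-row=3; cleared 0 line(s) (total 0); column heights now [0 2 2 5 5], max=5
Drop 4: O rot3 at col 0 lands with bottom-row=2; cleared 0 line(s) (total 0); column heights now [4 4 2 5 5], max=5
Test piece S rot2 at col 1 (width 3): heights before test = [4 4 2 5 5]; fits = True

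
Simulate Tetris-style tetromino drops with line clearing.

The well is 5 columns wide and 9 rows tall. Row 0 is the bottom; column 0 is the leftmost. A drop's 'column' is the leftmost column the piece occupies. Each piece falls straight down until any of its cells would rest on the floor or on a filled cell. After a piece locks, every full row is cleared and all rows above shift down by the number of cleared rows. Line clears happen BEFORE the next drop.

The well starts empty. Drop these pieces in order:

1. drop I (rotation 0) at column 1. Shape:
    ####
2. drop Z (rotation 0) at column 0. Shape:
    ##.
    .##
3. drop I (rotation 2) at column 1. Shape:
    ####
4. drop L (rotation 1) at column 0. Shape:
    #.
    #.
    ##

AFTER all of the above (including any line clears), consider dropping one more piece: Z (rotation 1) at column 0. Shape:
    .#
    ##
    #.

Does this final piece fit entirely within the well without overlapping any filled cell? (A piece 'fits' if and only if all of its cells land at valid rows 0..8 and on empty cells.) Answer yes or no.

Answer: no

Derivation:
Drop 1: I rot0 at col 1 lands with bottom-row=0; cleared 0 line(s) (total 0); column heights now [0 1 1 1 1], max=1
Drop 2: Z rot0 at col 0 lands with bottom-row=1; cleared 0 line(s) (total 0); column heights now [3 3 2 1 1], max=3
Drop 3: I rot2 at col 1 lands with bottom-row=3; cleared 0 line(s) (total 0); column heights now [3 4 4 4 4], max=4
Drop 4: L rot1 at col 0 lands with bottom-row=4; cleared 0 line(s) (total 0); column heights now [7 5 4 4 4], max=7
Test piece Z rot1 at col 0 (width 2): heights before test = [7 5 4 4 4]; fits = False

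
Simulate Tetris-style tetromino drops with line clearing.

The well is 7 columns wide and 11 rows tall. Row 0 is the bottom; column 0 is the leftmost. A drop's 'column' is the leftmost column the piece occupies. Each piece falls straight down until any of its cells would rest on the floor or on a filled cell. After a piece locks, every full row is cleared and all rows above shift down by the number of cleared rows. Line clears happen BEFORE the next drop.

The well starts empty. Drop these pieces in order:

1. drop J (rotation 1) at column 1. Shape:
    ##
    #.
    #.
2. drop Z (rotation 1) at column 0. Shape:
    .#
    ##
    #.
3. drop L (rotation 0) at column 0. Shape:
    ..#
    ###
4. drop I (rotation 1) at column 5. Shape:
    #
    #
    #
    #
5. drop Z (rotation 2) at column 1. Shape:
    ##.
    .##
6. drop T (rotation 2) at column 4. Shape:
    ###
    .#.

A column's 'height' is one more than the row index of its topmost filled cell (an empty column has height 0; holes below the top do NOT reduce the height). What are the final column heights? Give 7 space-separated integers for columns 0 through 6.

Drop 1: J rot1 at col 1 lands with bottom-row=0; cleared 0 line(s) (total 0); column heights now [0 3 3 0 0 0 0], max=3
Drop 2: Z rot1 at col 0 lands with bottom-row=2; cleared 0 line(s) (total 0); column heights now [4 5 3 0 0 0 0], max=5
Drop 3: L rot0 at col 0 lands with bottom-row=5; cleared 0 line(s) (total 0); column heights now [6 6 7 0 0 0 0], max=7
Drop 4: I rot1 at col 5 lands with bottom-row=0; cleared 0 line(s) (total 0); column heights now [6 6 7 0 0 4 0], max=7
Drop 5: Z rot2 at col 1 lands with bottom-row=7; cleared 0 line(s) (total 0); column heights now [6 9 9 8 0 4 0], max=9
Drop 6: T rot2 at col 4 lands with bottom-row=4; cleared 0 line(s) (total 0); column heights now [6 9 9 8 6 6 6], max=9

Answer: 6 9 9 8 6 6 6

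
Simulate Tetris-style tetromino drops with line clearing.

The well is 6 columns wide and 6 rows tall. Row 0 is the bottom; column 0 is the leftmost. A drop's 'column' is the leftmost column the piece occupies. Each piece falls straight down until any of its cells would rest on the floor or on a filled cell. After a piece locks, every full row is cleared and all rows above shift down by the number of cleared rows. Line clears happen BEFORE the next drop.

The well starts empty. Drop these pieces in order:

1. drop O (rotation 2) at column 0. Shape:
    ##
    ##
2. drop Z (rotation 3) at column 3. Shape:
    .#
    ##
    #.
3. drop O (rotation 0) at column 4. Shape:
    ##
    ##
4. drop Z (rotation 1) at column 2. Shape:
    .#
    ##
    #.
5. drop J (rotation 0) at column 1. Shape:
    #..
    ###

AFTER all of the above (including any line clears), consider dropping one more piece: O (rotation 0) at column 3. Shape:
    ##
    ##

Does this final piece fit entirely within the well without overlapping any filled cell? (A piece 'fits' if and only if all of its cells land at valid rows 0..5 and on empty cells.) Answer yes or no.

Answer: no

Derivation:
Drop 1: O rot2 at col 0 lands with bottom-row=0; cleared 0 line(s) (total 0); column heights now [2 2 0 0 0 0], max=2
Drop 2: Z rot3 at col 3 lands with bottom-row=0; cleared 0 line(s) (total 0); column heights now [2 2 0 2 3 0], max=3
Drop 3: O rot0 at col 4 lands with bottom-row=3; cleared 0 line(s) (total 0); column heights now [2 2 0 2 5 5], max=5
Drop 4: Z rot1 at col 2 lands with bottom-row=1; cleared 0 line(s) (total 0); column heights now [2 2 3 4 5 5], max=5
Drop 5: J rot0 at col 1 lands with bottom-row=4; cleared 0 line(s) (total 0); column heights now [2 6 5 5 5 5], max=6
Test piece O rot0 at col 3 (width 2): heights before test = [2 6 5 5 5 5]; fits = False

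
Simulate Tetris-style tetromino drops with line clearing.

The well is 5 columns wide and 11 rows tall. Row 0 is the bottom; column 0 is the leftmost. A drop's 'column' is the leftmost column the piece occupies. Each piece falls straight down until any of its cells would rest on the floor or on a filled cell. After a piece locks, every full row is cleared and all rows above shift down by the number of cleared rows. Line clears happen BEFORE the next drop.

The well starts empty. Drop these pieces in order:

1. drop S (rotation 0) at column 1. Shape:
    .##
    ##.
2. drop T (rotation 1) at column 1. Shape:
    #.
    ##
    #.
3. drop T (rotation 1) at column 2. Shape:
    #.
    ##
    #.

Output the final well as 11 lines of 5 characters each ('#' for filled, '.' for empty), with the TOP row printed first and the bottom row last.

Answer: .....
.....
.....
.....
.....
..#..
..##.
.##..
.##..
.###.
.##..

Derivation:
Drop 1: S rot0 at col 1 lands with bottom-row=0; cleared 0 line(s) (total 0); column heights now [0 1 2 2 0], max=2
Drop 2: T rot1 at col 1 lands with bottom-row=1; cleared 0 line(s) (total 0); column heights now [0 4 3 2 0], max=4
Drop 3: T rot1 at col 2 lands with bottom-row=3; cleared 0 line(s) (total 0); column heights now [0 4 6 5 0], max=6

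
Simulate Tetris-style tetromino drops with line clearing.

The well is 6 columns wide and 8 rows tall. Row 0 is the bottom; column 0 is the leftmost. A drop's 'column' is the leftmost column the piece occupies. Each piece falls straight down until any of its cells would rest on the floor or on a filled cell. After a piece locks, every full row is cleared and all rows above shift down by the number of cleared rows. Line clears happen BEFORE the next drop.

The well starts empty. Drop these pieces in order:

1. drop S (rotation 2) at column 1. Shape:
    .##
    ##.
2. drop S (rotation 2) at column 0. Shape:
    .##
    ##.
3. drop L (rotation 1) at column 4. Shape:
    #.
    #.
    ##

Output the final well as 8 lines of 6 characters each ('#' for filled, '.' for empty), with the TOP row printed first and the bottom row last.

Answer: ......
......
......
......
......
.##.#.
#####.
.##.##

Derivation:
Drop 1: S rot2 at col 1 lands with bottom-row=0; cleared 0 line(s) (total 0); column heights now [0 1 2 2 0 0], max=2
Drop 2: S rot2 at col 0 lands with bottom-row=1; cleared 0 line(s) (total 0); column heights now [2 3 3 2 0 0], max=3
Drop 3: L rot1 at col 4 lands with bottom-row=0; cleared 0 line(s) (total 0); column heights now [2 3 3 2 3 1], max=3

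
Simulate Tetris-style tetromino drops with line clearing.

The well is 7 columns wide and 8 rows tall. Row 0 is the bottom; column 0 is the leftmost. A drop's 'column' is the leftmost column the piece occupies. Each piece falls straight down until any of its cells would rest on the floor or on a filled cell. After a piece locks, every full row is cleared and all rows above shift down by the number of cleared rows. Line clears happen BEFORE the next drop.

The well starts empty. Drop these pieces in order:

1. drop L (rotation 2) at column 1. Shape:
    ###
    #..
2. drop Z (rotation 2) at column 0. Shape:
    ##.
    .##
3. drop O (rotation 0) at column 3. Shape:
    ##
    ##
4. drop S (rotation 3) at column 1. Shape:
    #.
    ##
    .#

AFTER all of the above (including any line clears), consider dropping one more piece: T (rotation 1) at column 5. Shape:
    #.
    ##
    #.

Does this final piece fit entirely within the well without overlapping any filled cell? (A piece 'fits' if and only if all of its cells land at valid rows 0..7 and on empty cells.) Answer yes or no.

Drop 1: L rot2 at col 1 lands with bottom-row=0; cleared 0 line(s) (total 0); column heights now [0 2 2 2 0 0 0], max=2
Drop 2: Z rot2 at col 0 lands with bottom-row=2; cleared 0 line(s) (total 0); column heights now [4 4 3 2 0 0 0], max=4
Drop 3: O rot0 at col 3 lands with bottom-row=2; cleared 0 line(s) (total 0); column heights now [4 4 3 4 4 0 0], max=4
Drop 4: S rot3 at col 1 lands with bottom-row=3; cleared 0 line(s) (total 0); column heights now [4 6 5 4 4 0 0], max=6
Test piece T rot1 at col 5 (width 2): heights before test = [4 6 5 4 4 0 0]; fits = True

Answer: yes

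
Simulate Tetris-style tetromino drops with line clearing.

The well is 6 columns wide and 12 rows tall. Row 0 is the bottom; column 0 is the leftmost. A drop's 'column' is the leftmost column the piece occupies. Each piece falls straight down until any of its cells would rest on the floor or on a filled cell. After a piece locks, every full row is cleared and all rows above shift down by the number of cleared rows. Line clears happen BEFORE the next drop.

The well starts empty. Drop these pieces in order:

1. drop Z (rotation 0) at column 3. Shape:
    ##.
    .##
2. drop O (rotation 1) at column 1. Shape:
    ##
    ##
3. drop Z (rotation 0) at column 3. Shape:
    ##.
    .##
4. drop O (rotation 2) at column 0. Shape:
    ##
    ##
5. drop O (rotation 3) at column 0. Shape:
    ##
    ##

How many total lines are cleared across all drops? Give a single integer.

Answer: 0

Derivation:
Drop 1: Z rot0 at col 3 lands with bottom-row=0; cleared 0 line(s) (total 0); column heights now [0 0 0 2 2 1], max=2
Drop 2: O rot1 at col 1 lands with bottom-row=0; cleared 0 line(s) (total 0); column heights now [0 2 2 2 2 1], max=2
Drop 3: Z rot0 at col 3 lands with bottom-row=2; cleared 0 line(s) (total 0); column heights now [0 2 2 4 4 3], max=4
Drop 4: O rot2 at col 0 lands with bottom-row=2; cleared 0 line(s) (total 0); column heights now [4 4 2 4 4 3], max=4
Drop 5: O rot3 at col 0 lands with bottom-row=4; cleared 0 line(s) (total 0); column heights now [6 6 2 4 4 3], max=6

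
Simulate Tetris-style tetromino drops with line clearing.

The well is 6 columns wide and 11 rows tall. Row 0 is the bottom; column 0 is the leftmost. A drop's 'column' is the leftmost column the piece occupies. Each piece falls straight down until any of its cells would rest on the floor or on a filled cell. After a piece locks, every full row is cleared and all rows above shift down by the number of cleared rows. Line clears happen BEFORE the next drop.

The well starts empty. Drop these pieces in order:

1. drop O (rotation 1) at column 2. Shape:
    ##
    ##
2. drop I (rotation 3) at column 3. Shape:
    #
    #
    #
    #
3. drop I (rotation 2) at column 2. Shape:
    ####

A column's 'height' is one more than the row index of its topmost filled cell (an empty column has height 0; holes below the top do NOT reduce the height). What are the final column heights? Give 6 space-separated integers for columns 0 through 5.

Drop 1: O rot1 at col 2 lands with bottom-row=0; cleared 0 line(s) (total 0); column heights now [0 0 2 2 0 0], max=2
Drop 2: I rot3 at col 3 lands with bottom-row=2; cleared 0 line(s) (total 0); column heights now [0 0 2 6 0 0], max=6
Drop 3: I rot2 at col 2 lands with bottom-row=6; cleared 0 line(s) (total 0); column heights now [0 0 7 7 7 7], max=7

Answer: 0 0 7 7 7 7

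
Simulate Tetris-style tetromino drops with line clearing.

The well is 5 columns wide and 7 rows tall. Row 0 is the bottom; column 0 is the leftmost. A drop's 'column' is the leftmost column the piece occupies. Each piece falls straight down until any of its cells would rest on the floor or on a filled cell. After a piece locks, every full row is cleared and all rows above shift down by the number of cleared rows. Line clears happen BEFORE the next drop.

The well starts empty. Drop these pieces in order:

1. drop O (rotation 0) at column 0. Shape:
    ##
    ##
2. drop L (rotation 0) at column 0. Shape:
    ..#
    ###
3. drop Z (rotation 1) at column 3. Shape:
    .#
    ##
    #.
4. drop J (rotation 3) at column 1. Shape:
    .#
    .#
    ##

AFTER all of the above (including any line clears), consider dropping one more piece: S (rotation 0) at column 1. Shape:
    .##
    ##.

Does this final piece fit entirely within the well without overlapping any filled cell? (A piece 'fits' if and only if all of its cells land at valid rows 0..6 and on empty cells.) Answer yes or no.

Answer: no

Derivation:
Drop 1: O rot0 at col 0 lands with bottom-row=0; cleared 0 line(s) (total 0); column heights now [2 2 0 0 0], max=2
Drop 2: L rot0 at col 0 lands with bottom-row=2; cleared 0 line(s) (total 0); column heights now [3 3 4 0 0], max=4
Drop 3: Z rot1 at col 3 lands with bottom-row=0; cleared 0 line(s) (total 0); column heights now [3 3 4 2 3], max=4
Drop 4: J rot3 at col 1 lands with bottom-row=4; cleared 0 line(s) (total 0); column heights now [3 5 7 2 3], max=7
Test piece S rot0 at col 1 (width 3): heights before test = [3 5 7 2 3]; fits = False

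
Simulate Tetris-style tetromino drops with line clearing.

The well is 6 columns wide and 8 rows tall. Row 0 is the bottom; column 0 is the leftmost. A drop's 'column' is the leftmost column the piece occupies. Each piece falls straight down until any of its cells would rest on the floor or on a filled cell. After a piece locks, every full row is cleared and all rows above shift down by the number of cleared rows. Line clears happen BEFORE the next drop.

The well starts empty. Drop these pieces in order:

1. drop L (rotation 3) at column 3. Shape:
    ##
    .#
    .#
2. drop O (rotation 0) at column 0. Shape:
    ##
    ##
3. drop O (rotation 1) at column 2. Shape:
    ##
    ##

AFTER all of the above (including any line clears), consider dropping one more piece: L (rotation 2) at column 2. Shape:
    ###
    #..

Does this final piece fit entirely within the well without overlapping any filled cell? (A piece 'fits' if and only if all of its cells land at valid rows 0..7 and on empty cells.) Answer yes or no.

Answer: yes

Derivation:
Drop 1: L rot3 at col 3 lands with bottom-row=0; cleared 0 line(s) (total 0); column heights now [0 0 0 3 3 0], max=3
Drop 2: O rot0 at col 0 lands with bottom-row=0; cleared 0 line(s) (total 0); column heights now [2 2 0 3 3 0], max=3
Drop 3: O rot1 at col 2 lands with bottom-row=3; cleared 0 line(s) (total 0); column heights now [2 2 5 5 3 0], max=5
Test piece L rot2 at col 2 (width 3): heights before test = [2 2 5 5 3 0]; fits = True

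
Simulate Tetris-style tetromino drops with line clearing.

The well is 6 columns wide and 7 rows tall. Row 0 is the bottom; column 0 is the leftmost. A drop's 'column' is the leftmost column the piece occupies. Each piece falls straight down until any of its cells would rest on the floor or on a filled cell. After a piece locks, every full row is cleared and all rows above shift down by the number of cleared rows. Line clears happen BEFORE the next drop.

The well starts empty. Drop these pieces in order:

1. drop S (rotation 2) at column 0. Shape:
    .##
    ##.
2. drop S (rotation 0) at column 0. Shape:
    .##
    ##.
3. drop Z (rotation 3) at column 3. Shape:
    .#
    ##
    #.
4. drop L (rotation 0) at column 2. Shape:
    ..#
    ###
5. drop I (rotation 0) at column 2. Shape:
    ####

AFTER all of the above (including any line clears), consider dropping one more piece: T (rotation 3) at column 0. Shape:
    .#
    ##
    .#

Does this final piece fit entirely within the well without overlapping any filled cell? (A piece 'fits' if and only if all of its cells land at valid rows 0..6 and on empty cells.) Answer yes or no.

Answer: yes

Derivation:
Drop 1: S rot2 at col 0 lands with bottom-row=0; cleared 0 line(s) (total 0); column heights now [1 2 2 0 0 0], max=2
Drop 2: S rot0 at col 0 lands with bottom-row=2; cleared 0 line(s) (total 0); column heights now [3 4 4 0 0 0], max=4
Drop 3: Z rot3 at col 3 lands with bottom-row=0; cleared 0 line(s) (total 0); column heights now [3 4 4 2 3 0], max=4
Drop 4: L rot0 at col 2 lands with bottom-row=4; cleared 0 line(s) (total 0); column heights now [3 4 5 5 6 0], max=6
Drop 5: I rot0 at col 2 lands with bottom-row=6; cleared 0 line(s) (total 0); column heights now [3 4 7 7 7 7], max=7
Test piece T rot3 at col 0 (width 2): heights before test = [3 4 7 7 7 7]; fits = True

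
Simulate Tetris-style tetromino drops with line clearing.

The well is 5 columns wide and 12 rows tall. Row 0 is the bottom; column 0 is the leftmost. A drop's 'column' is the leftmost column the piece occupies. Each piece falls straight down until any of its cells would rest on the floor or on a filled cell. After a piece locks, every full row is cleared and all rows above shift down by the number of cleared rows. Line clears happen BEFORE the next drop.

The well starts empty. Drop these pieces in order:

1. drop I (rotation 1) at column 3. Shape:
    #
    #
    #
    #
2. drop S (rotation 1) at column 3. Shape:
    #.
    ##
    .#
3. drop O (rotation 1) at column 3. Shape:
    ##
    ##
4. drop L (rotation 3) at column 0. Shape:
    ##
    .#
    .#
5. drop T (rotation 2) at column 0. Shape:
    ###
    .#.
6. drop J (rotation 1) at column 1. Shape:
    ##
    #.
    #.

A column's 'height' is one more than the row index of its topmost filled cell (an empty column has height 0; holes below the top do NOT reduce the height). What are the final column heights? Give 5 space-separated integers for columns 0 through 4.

Drop 1: I rot1 at col 3 lands with bottom-row=0; cleared 0 line(s) (total 0); column heights now [0 0 0 4 0], max=4
Drop 2: S rot1 at col 3 lands with bottom-row=3; cleared 0 line(s) (total 0); column heights now [0 0 0 6 5], max=6
Drop 3: O rot1 at col 3 lands with bottom-row=6; cleared 0 line(s) (total 0); column heights now [0 0 0 8 8], max=8
Drop 4: L rot3 at col 0 lands with bottom-row=0; cleared 0 line(s) (total 0); column heights now [3 3 0 8 8], max=8
Drop 5: T rot2 at col 0 lands with bottom-row=3; cleared 1 line(s) (total 1); column heights now [3 4 0 7 7], max=7
Drop 6: J rot1 at col 1 lands with bottom-row=4; cleared 0 line(s) (total 1); column heights now [3 7 7 7 7], max=7

Answer: 3 7 7 7 7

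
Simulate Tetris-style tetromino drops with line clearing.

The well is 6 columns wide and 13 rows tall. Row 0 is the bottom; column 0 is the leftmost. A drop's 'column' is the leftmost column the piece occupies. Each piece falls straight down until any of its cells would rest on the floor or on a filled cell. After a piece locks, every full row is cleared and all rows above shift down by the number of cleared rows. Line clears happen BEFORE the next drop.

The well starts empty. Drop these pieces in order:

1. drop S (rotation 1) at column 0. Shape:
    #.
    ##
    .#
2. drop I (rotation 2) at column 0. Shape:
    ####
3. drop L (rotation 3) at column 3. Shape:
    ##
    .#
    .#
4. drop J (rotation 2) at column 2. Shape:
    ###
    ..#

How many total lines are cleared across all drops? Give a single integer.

Answer: 0

Derivation:
Drop 1: S rot1 at col 0 lands with bottom-row=0; cleared 0 line(s) (total 0); column heights now [3 2 0 0 0 0], max=3
Drop 2: I rot2 at col 0 lands with bottom-row=3; cleared 0 line(s) (total 0); column heights now [4 4 4 4 0 0], max=4
Drop 3: L rot3 at col 3 lands with bottom-row=2; cleared 0 line(s) (total 0); column heights now [4 4 4 5 5 0], max=5
Drop 4: J rot2 at col 2 lands with bottom-row=5; cleared 0 line(s) (total 0); column heights now [4 4 7 7 7 0], max=7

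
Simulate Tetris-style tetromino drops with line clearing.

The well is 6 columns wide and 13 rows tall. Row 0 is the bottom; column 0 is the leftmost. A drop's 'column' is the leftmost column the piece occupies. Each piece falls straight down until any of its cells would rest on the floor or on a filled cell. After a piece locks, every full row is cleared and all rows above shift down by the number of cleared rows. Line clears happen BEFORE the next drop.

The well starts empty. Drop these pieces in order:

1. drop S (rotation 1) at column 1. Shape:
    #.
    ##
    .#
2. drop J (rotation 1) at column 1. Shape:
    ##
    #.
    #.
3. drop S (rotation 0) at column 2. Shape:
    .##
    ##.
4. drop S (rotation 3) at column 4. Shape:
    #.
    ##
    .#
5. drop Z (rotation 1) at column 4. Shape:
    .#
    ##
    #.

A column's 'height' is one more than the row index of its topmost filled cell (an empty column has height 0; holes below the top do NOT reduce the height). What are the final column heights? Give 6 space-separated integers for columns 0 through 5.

Answer: 0 6 7 8 12 13

Derivation:
Drop 1: S rot1 at col 1 lands with bottom-row=0; cleared 0 line(s) (total 0); column heights now [0 3 2 0 0 0], max=3
Drop 2: J rot1 at col 1 lands with bottom-row=3; cleared 0 line(s) (total 0); column heights now [0 6 6 0 0 0], max=6
Drop 3: S rot0 at col 2 lands with bottom-row=6; cleared 0 line(s) (total 0); column heights now [0 6 7 8 8 0], max=8
Drop 4: S rot3 at col 4 lands with bottom-row=7; cleared 0 line(s) (total 0); column heights now [0 6 7 8 10 9], max=10
Drop 5: Z rot1 at col 4 lands with bottom-row=10; cleared 0 line(s) (total 0); column heights now [0 6 7 8 12 13], max=13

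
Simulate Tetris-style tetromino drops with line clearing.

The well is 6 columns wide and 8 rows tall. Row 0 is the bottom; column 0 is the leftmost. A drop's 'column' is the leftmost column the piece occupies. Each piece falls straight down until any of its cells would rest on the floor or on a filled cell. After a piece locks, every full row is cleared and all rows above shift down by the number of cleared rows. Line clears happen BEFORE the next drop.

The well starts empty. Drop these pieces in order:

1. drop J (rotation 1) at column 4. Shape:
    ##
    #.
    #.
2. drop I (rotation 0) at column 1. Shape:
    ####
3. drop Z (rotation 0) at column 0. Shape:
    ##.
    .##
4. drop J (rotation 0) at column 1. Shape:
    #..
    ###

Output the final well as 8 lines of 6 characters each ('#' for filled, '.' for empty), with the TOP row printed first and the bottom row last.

Answer: .#....
.###..
##....
.##...
.####.
....##
....#.
....#.

Derivation:
Drop 1: J rot1 at col 4 lands with bottom-row=0; cleared 0 line(s) (total 0); column heights now [0 0 0 0 3 3], max=3
Drop 2: I rot0 at col 1 lands with bottom-row=3; cleared 0 line(s) (total 0); column heights now [0 4 4 4 4 3], max=4
Drop 3: Z rot0 at col 0 lands with bottom-row=4; cleared 0 line(s) (total 0); column heights now [6 6 5 4 4 3], max=6
Drop 4: J rot0 at col 1 lands with bottom-row=6; cleared 0 line(s) (total 0); column heights now [6 8 7 7 4 3], max=8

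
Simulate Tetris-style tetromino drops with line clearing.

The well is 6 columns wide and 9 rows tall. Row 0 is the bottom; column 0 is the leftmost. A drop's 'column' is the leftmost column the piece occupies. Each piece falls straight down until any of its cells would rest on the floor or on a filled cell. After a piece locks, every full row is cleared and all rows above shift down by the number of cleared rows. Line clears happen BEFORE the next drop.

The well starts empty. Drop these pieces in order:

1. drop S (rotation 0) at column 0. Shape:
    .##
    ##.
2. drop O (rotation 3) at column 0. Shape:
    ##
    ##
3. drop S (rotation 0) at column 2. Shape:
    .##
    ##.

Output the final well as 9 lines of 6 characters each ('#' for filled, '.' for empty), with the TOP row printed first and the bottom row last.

Answer: ......
......
......
......
......
##.##.
####..
.##...
##....

Derivation:
Drop 1: S rot0 at col 0 lands with bottom-row=0; cleared 0 line(s) (total 0); column heights now [1 2 2 0 0 0], max=2
Drop 2: O rot3 at col 0 lands with bottom-row=2; cleared 0 line(s) (total 0); column heights now [4 4 2 0 0 0], max=4
Drop 3: S rot0 at col 2 lands with bottom-row=2; cleared 0 line(s) (total 0); column heights now [4 4 3 4 4 0], max=4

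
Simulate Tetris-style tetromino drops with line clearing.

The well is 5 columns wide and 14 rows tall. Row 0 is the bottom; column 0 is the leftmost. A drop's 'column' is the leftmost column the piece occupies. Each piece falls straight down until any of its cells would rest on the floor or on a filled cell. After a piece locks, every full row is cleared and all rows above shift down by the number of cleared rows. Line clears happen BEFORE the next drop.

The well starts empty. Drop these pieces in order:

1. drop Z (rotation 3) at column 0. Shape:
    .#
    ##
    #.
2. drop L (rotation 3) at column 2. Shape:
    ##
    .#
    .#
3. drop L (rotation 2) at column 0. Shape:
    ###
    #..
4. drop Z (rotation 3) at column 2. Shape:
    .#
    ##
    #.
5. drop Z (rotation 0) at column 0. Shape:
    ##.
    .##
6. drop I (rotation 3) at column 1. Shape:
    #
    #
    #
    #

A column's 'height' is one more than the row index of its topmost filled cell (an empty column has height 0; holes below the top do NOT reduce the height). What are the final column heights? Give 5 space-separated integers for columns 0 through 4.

Answer: 8 12 7 7 0

Derivation:
Drop 1: Z rot3 at col 0 lands with bottom-row=0; cleared 0 line(s) (total 0); column heights now [2 3 0 0 0], max=3
Drop 2: L rot3 at col 2 lands with bottom-row=0; cleared 0 line(s) (total 0); column heights now [2 3 3 3 0], max=3
Drop 3: L rot2 at col 0 lands with bottom-row=2; cleared 0 line(s) (total 0); column heights now [4 4 4 3 0], max=4
Drop 4: Z rot3 at col 2 lands with bottom-row=4; cleared 0 line(s) (total 0); column heights now [4 4 6 7 0], max=7
Drop 5: Z rot0 at col 0 lands with bottom-row=6; cleared 0 line(s) (total 0); column heights now [8 8 7 7 0], max=8
Drop 6: I rot3 at col 1 lands with bottom-row=8; cleared 0 line(s) (total 0); column heights now [8 12 7 7 0], max=12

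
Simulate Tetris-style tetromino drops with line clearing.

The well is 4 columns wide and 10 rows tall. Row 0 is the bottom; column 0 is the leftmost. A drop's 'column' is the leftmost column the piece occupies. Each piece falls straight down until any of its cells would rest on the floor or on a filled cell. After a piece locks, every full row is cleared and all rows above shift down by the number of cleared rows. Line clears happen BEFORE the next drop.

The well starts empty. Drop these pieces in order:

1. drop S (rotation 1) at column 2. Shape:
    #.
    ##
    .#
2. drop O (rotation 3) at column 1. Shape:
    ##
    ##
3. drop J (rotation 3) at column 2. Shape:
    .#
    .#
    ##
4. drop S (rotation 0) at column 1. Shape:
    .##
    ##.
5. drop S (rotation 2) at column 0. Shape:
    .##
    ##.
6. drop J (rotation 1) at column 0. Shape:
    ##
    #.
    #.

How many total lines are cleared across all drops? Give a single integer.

Drop 1: S rot1 at col 2 lands with bottom-row=0; cleared 0 line(s) (total 0); column heights now [0 0 3 2], max=3
Drop 2: O rot3 at col 1 lands with bottom-row=3; cleared 0 line(s) (total 0); column heights now [0 5 5 2], max=5
Drop 3: J rot3 at col 2 lands with bottom-row=5; cleared 0 line(s) (total 0); column heights now [0 5 6 8], max=8
Drop 4: S rot0 at col 1 lands with bottom-row=7; cleared 0 line(s) (total 0); column heights now [0 8 9 9], max=9
Drop 5: S rot2 at col 0 lands with bottom-row=8; cleared 1 line(s) (total 1); column heights now [0 9 9 8], max=9
Drop 6: J rot1 at col 0 lands with bottom-row=7; cleared 1 line(s) (total 2); column heights now [9 9 8 7], max=9

Answer: 2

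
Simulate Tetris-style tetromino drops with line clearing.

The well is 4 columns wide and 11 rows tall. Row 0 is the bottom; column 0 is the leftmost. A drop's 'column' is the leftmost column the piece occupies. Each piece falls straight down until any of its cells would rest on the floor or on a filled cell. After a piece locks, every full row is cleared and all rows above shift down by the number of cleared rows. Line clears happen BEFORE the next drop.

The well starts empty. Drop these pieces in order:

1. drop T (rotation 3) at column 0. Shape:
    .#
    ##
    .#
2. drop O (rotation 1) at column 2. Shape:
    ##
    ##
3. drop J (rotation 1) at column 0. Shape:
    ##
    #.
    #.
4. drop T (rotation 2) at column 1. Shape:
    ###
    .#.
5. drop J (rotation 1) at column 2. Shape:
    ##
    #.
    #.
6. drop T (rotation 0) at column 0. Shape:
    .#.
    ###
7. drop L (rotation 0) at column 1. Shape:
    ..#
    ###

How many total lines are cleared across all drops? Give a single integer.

Drop 1: T rot3 at col 0 lands with bottom-row=0; cleared 0 line(s) (total 0); column heights now [2 3 0 0], max=3
Drop 2: O rot1 at col 2 lands with bottom-row=0; cleared 1 line(s) (total 1); column heights now [0 2 1 1], max=2
Drop 3: J rot1 at col 0 lands with bottom-row=0; cleared 1 line(s) (total 2); column heights now [2 2 0 0], max=2
Drop 4: T rot2 at col 1 lands with bottom-row=1; cleared 0 line(s) (total 2); column heights now [2 3 3 3], max=3
Drop 5: J rot1 at col 2 lands with bottom-row=3; cleared 0 line(s) (total 2); column heights now [2 3 6 6], max=6
Drop 6: T rot0 at col 0 lands with bottom-row=6; cleared 0 line(s) (total 2); column heights now [7 8 7 6], max=8
Drop 7: L rot0 at col 1 lands with bottom-row=8; cleared 0 line(s) (total 2); column heights now [7 9 9 10], max=10

Answer: 2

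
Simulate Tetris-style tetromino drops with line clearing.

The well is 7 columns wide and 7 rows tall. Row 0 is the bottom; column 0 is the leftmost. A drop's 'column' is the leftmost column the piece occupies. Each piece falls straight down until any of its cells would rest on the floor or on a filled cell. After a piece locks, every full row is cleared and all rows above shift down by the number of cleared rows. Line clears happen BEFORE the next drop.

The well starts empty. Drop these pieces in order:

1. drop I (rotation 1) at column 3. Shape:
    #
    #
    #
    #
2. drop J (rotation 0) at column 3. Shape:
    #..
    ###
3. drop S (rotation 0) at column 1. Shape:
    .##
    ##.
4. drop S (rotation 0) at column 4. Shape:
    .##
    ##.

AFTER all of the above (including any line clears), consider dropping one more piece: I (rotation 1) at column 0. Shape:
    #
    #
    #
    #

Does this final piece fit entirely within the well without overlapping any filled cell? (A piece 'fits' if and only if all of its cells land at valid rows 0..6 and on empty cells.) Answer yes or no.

Drop 1: I rot1 at col 3 lands with bottom-row=0; cleared 0 line(s) (total 0); column heights now [0 0 0 4 0 0 0], max=4
Drop 2: J rot0 at col 3 lands with bottom-row=4; cleared 0 line(s) (total 0); column heights now [0 0 0 6 5 5 0], max=6
Drop 3: S rot0 at col 1 lands with bottom-row=5; cleared 0 line(s) (total 0); column heights now [0 6 7 7 5 5 0], max=7
Drop 4: S rot0 at col 4 lands with bottom-row=5; cleared 0 line(s) (total 0); column heights now [0 6 7 7 6 7 7], max=7
Test piece I rot1 at col 0 (width 1): heights before test = [0 6 7 7 6 7 7]; fits = True

Answer: yes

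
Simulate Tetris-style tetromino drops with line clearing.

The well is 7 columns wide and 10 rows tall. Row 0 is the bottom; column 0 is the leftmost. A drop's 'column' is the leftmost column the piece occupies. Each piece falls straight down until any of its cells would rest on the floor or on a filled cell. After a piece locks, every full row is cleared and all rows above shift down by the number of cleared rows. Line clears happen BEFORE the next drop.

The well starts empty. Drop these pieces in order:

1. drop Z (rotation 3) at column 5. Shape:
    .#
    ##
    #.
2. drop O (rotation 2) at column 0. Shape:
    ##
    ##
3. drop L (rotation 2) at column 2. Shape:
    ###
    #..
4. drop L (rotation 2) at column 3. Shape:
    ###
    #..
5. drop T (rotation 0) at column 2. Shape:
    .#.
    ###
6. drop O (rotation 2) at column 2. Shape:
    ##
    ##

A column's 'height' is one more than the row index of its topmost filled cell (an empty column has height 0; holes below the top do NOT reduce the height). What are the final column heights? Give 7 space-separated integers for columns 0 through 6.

Answer: 1 1 6 6 3 2 2

Derivation:
Drop 1: Z rot3 at col 5 lands with bottom-row=0; cleared 0 line(s) (total 0); column heights now [0 0 0 0 0 2 3], max=3
Drop 2: O rot2 at col 0 lands with bottom-row=0; cleared 0 line(s) (total 0); column heights now [2 2 0 0 0 2 3], max=3
Drop 3: L rot2 at col 2 lands with bottom-row=0; cleared 1 line(s) (total 1); column heights now [1 1 1 0 0 1 2], max=2
Drop 4: L rot2 at col 3 lands with bottom-row=0; cleared 0 line(s) (total 1); column heights now [1 1 1 2 2 2 2], max=2
Drop 5: T rot0 at col 2 lands with bottom-row=2; cleared 0 line(s) (total 1); column heights now [1 1 3 4 3 2 2], max=4
Drop 6: O rot2 at col 2 lands with bottom-row=4; cleared 0 line(s) (total 1); column heights now [1 1 6 6 3 2 2], max=6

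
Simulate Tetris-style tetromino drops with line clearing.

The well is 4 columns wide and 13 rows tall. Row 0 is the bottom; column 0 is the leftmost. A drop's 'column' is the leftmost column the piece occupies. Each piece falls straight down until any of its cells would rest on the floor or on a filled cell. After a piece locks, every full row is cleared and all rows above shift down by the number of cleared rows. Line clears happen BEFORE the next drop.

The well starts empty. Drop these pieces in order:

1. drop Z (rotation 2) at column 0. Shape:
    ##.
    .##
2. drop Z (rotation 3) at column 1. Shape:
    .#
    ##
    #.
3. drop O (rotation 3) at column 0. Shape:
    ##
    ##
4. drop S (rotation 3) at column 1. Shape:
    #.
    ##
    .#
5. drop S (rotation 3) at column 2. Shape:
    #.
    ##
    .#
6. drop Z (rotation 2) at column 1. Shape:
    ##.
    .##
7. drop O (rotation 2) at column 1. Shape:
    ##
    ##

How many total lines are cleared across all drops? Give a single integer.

Drop 1: Z rot2 at col 0 lands with bottom-row=0; cleared 0 line(s) (total 0); column heights now [2 2 1 0], max=2
Drop 2: Z rot3 at col 1 lands with bottom-row=2; cleared 0 line(s) (total 0); column heights now [2 4 5 0], max=5
Drop 3: O rot3 at col 0 lands with bottom-row=4; cleared 0 line(s) (total 0); column heights now [6 6 5 0], max=6
Drop 4: S rot3 at col 1 lands with bottom-row=5; cleared 0 line(s) (total 0); column heights now [6 8 7 0], max=8
Drop 5: S rot3 at col 2 lands with bottom-row=6; cleared 0 line(s) (total 0); column heights now [6 8 9 8], max=9
Drop 6: Z rot2 at col 1 lands with bottom-row=9; cleared 0 line(s) (total 0); column heights now [6 11 11 10], max=11
Drop 7: O rot2 at col 1 lands with bottom-row=11; cleared 0 line(s) (total 0); column heights now [6 13 13 10], max=13

Answer: 0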